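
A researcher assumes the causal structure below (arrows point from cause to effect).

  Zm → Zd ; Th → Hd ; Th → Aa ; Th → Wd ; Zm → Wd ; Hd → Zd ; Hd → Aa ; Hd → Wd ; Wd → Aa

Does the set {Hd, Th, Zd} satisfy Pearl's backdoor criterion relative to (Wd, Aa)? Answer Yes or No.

Yes

Backdoor paths from Wd to Aa (paths whose first edge points into Wd):
  P1: Wd <- Th -> Hd -> Aa
  P2: Wd <- Th -> Aa
  P3: Wd <- Hd <- Th -> Aa
  P4: Wd <- Hd -> Aa
  P5: Wd <- Zm -> Zd <- Hd <- Th -> Aa
  P6: Wd <- Zm -> Zd <- Hd -> Aa
Condition 1 (no descendant of Wd in the set): holds — descendants of Wd are {Aa}; none are in {Hd, Th, Zd}.
Condition 2 (every backdoor path blocked by {Hd, Th, Zd}):
  P1: blocked at fork node Th ∈ conditioning set.
  P2: blocked at fork node Th ∈ conditioning set.
  P3: blocked at chain node Hd ∈ conditioning set.
  P4: blocked at fork node Hd ∈ conditioning set.
  P5: blocked at chain node Hd ∈ conditioning set.
  P6: blocked at fork node Hd ∈ conditioning set.
{Hd, Th, Zd} satisfies the backdoor criterion.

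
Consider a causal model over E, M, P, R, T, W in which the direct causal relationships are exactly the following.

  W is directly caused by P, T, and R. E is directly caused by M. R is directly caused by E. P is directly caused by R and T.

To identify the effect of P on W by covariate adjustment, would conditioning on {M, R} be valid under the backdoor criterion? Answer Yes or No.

Backdoor paths from P to W (paths whose first edge points into P):
  P1: P <- R -> W
  P2: P <- T -> W
Condition 1 (no descendant of P in the set): holds — descendants of P are {W}; none are in {M, R}.
Condition 2 (every backdoor path blocked by {M, R}):
  P1: blocked at fork node R ∈ conditioning set.
  P2: open — no interior node is in the conditioning set.
{M, R} does not satisfy the backdoor criterion.

No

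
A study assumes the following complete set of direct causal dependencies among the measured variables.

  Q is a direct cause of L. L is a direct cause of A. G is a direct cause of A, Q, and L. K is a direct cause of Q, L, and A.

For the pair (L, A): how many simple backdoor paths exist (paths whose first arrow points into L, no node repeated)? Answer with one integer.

A backdoor path from L to A is any simple undirected path whose first edge points into L (i.e. leaves L via a parent).
Parents of L: {G, K, Q}.
Enumerating:
  P1: L <- K -> Q <- G -> A
  P2: L <- K -> A
  P3: L <- G -> Q <- K -> A
  P4: L <- G -> A
  P5: L <- Q <- K -> A
  P6: L <- Q <- G -> A
That exhausts the simple backdoor paths. Count: 6.

6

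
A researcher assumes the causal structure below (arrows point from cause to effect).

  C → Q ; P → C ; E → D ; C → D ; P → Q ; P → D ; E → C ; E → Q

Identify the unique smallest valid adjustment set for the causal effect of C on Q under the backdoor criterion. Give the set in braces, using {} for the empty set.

{E, P}

Variables eligible for adjustment (non-descendants of C, excluding C and Q): {E, P}.
Backdoor paths from C to Q:
  P1: C <- P -> Q
  P2: C <- P -> D <- E -> Q
  P3: C <- E -> Q
  P4: C <- E -> D <- P -> Q
The empty set is not sufficient: P1 (C <- P -> Q) has no collider blocking it and no conditioned non-collider, so it is open.
Try {E, P}:
  P1: blocked at fork node P ∈ conditioning set.
  P2: blocked at fork node P ∈ conditioning set.
  P3: blocked at fork node E ∈ conditioning set.
  P4: blocked at fork node E ∈ conditioning set.
{E, P} contains no descendant of C and blocks every backdoor path.
Every element of {E, P} is needed (dropping E leaves P3 open; dropping P leaves P1 open), so no proper subset is valid.
Among all size-2 subsets of the eligible variables, only {E, P} blocks every backdoor path, so it is the unique smallest valid adjustment set.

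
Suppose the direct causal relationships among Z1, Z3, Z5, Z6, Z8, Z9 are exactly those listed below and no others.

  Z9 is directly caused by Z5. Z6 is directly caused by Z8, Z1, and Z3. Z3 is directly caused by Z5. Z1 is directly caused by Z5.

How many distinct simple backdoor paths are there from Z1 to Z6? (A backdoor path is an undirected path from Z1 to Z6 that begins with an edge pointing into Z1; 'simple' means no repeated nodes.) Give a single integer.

A backdoor path from Z1 to Z6 is any simple undirected path whose first edge points into Z1 (i.e. leaves Z1 via a parent).
Parents of Z1: {Z5}.
Enumerating:
  P1: Z1 <- Z5 -> Z3 -> Z6
That exhausts the simple backdoor paths. Count: 1.

1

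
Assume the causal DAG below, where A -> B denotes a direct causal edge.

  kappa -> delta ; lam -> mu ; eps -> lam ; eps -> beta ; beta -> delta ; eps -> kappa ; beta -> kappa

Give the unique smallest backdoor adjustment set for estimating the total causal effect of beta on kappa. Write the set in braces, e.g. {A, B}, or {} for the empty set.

{eps}

Variables eligible for adjustment (non-descendants of beta, excluding beta and kappa): {eps, lam, mu}.
Backdoor paths from beta to kappa:
  P1: beta <- eps -> kappa
The empty set is not sufficient: P1 (beta <- eps -> kappa) has no collider blocking it and no conditioned non-collider, so it is open.
Try {eps}:
  P1: blocked at fork node eps ∈ conditioning set.
{eps} contains no descendant of beta and blocks every backdoor path.
No other singleton works — e.g. {lam} leaves P1 open — so {eps} is the unique smallest valid adjustment set.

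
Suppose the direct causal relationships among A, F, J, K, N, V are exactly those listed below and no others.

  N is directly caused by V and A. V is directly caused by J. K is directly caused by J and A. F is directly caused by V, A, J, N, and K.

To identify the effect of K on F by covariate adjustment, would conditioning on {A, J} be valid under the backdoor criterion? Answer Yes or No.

Backdoor paths from K to F (paths whose first edge points into K):
  P1: K <- J -> V -> N <- A -> F
  P2: K <- J -> V -> N -> F
  P3: K <- J -> V -> F
  P4: K <- J -> F
  P5: K <- A -> N <- V <- J -> F
  P6: K <- A -> N <- V -> F
  P7: K <- A -> N -> F
  P8: K <- A -> F
Condition 1 (no descendant of K in the set): holds — descendants of K are {F}; none are in {A, J}.
Condition 2 (every backdoor path blocked by {A, J}):
  P1: blocked at fork node J ∈ conditioning set.
  P2: blocked at fork node J ∈ conditioning set.
  P3: blocked at fork node J ∈ conditioning set.
  P4: blocked at fork node J ∈ conditioning set.
  P5: blocked at fork node A ∈ conditioning set.
  P6: blocked at fork node A ∈ conditioning set.
  P7: blocked at fork node A ∈ conditioning set.
  P8: blocked at fork node A ∈ conditioning set.
{A, J} satisfies the backdoor criterion.

Yes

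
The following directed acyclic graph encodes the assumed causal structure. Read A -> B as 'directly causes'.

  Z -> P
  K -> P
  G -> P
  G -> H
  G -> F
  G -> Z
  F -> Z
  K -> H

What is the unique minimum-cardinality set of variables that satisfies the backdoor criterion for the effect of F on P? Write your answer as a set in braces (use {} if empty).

Variables eligible for adjustment (non-descendants of F, excluding F and P): {G, H, K}.
Backdoor paths from F to P:
  P1: F <- G -> Z -> P
  P2: F <- G -> P
  P3: F <- G -> H <- K -> P
The empty set is not sufficient: P1 (F <- G -> Z -> P) has no collider blocking it and no conditioned non-collider, so it is open.
Try {G}:
  P1: blocked at fork node G ∈ conditioning set.
  P2: blocked at fork node G ∈ conditioning set.
  P3: blocked at fork node G ∈ conditioning set.
{G} contains no descendant of F and blocks every backdoor path.
No other singleton works — e.g. {K} leaves P1 open — so {G} is the unique smallest valid adjustment set.

{G}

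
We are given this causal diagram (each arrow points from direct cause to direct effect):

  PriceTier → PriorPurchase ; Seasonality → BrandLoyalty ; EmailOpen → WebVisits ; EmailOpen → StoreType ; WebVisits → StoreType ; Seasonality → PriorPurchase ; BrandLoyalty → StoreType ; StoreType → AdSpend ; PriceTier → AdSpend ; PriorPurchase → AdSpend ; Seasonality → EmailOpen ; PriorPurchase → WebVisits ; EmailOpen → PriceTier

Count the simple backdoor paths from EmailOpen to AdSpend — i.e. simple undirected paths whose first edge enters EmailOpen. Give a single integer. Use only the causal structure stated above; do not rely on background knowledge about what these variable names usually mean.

A backdoor path from EmailOpen to AdSpend is any simple undirected path whose first edge points into EmailOpen (i.e. leaves EmailOpen via a parent).
Parents of EmailOpen: {Seasonality}.
Enumerating:
  P1: EmailOpen <- Seasonality -> BrandLoyalty -> StoreType <- WebVisits <- PriorPurchase <- PriceTier -> AdSpend
  P2: EmailOpen <- Seasonality -> BrandLoyalty -> StoreType <- WebVisits <- PriorPurchase -> AdSpend
  P3: EmailOpen <- Seasonality -> BrandLoyalty -> StoreType -> AdSpend
  P4: EmailOpen <- Seasonality -> PriorPurchase <- PriceTier -> AdSpend
  P5: EmailOpen <- Seasonality -> PriorPurchase -> WebVisits -> StoreType -> AdSpend
  P6: EmailOpen <- Seasonality -> PriorPurchase -> AdSpend
That exhausts the simple backdoor paths. Count: 6.

6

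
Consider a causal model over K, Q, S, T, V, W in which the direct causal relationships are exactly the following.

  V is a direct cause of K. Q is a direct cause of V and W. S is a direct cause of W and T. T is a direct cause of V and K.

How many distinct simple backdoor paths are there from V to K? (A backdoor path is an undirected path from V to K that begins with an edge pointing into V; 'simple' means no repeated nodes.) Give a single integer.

2

A backdoor path from V to K is any simple undirected path whose first edge points into V (i.e. leaves V via a parent).
Parents of V: {Q, T}.
Enumerating:
  P1: V <- Q -> W <- S -> T -> K
  P2: V <- T -> K
That exhausts the simple backdoor paths. Count: 2.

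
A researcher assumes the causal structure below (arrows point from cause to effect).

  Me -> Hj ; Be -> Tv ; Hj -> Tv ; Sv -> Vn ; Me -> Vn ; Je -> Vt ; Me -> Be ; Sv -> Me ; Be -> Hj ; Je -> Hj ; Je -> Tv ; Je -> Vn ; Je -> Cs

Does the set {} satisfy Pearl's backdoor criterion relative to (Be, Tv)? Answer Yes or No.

No

Backdoor paths from Be to Tv (paths whose first edge points into Be):
  P1: Be <- Me <- Sv -> Vn <- Je -> Hj -> Tv
  P2: Be <- Me <- Sv -> Vn <- Je -> Tv
  P3: Be <- Me -> Vn <- Je -> Hj -> Tv
  P4: Be <- Me -> Vn <- Je -> Tv
  P5: Be <- Me -> Hj <- Je -> Tv
  P6: Be <- Me -> Hj -> Tv
Condition 1 (no descendant of Be in the set): holds — descendants of Be are {Hj, Tv}; none are in {}.
Condition 2 (every backdoor path blocked by {}):
  P1: blocked at collider Vn (neither it nor any descendant is in the conditioning set).
  P2: blocked at collider Vn (neither it nor any descendant is in the conditioning set).
  P3: blocked at collider Vn (neither it nor any descendant is in the conditioning set).
  P4: blocked at collider Vn (neither it nor any descendant is in the conditioning set).
  P5: blocked at collider Hj (neither it nor any descendant is in the conditioning set).
  P6: open — no interior node is in the conditioning set.
{} does not satisfy the backdoor criterion.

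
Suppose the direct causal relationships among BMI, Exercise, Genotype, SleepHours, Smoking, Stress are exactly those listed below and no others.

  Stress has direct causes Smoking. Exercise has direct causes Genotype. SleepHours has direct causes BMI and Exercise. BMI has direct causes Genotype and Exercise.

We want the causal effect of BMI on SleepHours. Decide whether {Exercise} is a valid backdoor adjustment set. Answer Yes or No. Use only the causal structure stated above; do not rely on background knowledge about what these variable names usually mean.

Yes

Backdoor paths from BMI to SleepHours (paths whose first edge points into BMI):
  P1: BMI <- Genotype -> Exercise -> SleepHours
  P2: BMI <- Exercise -> SleepHours
Condition 1 (no descendant of BMI in the set): holds — descendants of BMI are {SleepHours}; none are in {Exercise}.
Condition 2 (every backdoor path blocked by {Exercise}):
  P1: blocked at chain node Exercise ∈ conditioning set.
  P2: blocked at fork node Exercise ∈ conditioning set.
{Exercise} satisfies the backdoor criterion.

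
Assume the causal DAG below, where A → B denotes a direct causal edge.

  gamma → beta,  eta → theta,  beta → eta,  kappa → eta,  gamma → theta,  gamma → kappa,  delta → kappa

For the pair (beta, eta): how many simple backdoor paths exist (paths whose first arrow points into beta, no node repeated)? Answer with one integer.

A backdoor path from beta to eta is any simple undirected path whose first edge points into beta (i.e. leaves beta via a parent).
Parents of beta: {gamma}.
Enumerating:
  P1: beta <- gamma -> kappa -> eta
  P2: beta <- gamma -> theta <- eta
That exhausts the simple backdoor paths. Count: 2.

2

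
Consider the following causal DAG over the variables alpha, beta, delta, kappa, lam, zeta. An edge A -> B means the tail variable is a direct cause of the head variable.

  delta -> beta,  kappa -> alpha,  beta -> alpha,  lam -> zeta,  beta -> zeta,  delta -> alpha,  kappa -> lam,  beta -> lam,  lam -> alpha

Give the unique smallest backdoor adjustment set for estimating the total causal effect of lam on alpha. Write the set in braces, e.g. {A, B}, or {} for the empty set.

{beta, kappa}

Variables eligible for adjustment (non-descendants of lam, excluding lam and alpha): {beta, delta, kappa}.
Backdoor paths from lam to alpha:
  P1: lam <- kappa -> alpha
  P2: lam <- beta <- delta -> alpha
  P3: lam <- beta -> alpha
The empty set is not sufficient: P1 (lam <- kappa -> alpha) has no collider blocking it and no conditioned non-collider, so it is open.
Try {beta, kappa}:
  P1: blocked at fork node kappa ∈ conditioning set.
  P2: blocked at chain node beta ∈ conditioning set.
  P3: blocked at fork node beta ∈ conditioning set.
{beta, kappa} contains no descendant of lam and blocks every backdoor path.
Every element of {beta, kappa} is needed (dropping beta leaves P2 open; dropping kappa leaves P1 open), so no proper subset is valid.
Among all size-2 subsets of the eligible variables, only {beta, kappa} blocks every backdoor path, so it is the unique smallest valid adjustment set.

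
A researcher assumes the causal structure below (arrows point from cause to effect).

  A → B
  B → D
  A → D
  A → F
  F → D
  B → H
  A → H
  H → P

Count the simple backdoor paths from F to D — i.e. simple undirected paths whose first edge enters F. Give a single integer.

A backdoor path from F to D is any simple undirected path whose first edge points into F (i.e. leaves F via a parent).
Parents of F: {A}.
Enumerating:
  P1: F <- A -> B -> D
  P2: F <- A -> D
  P3: F <- A -> H <- B -> D
That exhausts the simple backdoor paths. Count: 3.

3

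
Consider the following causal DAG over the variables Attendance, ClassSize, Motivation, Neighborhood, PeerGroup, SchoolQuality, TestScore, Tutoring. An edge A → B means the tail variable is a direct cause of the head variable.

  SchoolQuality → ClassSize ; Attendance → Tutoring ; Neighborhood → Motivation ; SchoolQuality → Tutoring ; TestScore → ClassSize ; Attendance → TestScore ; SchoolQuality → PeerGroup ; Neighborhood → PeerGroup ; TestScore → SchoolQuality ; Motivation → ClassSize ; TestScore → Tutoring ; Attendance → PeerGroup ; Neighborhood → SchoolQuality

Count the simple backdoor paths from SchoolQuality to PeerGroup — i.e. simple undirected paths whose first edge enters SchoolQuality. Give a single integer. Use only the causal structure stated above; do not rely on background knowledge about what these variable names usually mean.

6

A backdoor path from SchoolQuality to PeerGroup is any simple undirected path whose first edge points into SchoolQuality (i.e. leaves SchoolQuality via a parent).
Parents of SchoolQuality: {Neighborhood, TestScore}.
Enumerating:
  P1: SchoolQuality <- Neighborhood -> Motivation -> ClassSize <- TestScore <- Attendance -> PeerGroup
  P2: SchoolQuality <- Neighborhood -> Motivation -> ClassSize <- TestScore -> Tutoring <- Attendance -> PeerGroup
  P3: SchoolQuality <- Neighborhood -> PeerGroup
  P4: SchoolQuality <- TestScore <- Attendance -> PeerGroup
  P5: SchoolQuality <- TestScore -> ClassSize <- Motivation <- Neighborhood -> PeerGroup
  P6: SchoolQuality <- TestScore -> Tutoring <- Attendance -> PeerGroup
That exhausts the simple backdoor paths. Count: 6.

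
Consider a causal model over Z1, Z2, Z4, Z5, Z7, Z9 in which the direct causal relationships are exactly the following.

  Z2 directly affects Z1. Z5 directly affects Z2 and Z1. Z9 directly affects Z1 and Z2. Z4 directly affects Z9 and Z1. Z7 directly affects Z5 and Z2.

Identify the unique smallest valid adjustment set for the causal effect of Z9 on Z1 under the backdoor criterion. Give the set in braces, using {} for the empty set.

Variables eligible for adjustment (non-descendants of Z9, excluding Z9 and Z1): {Z4, Z5, Z7}.
Backdoor paths from Z9 to Z1:
  P1: Z9 <- Z4 -> Z1
The empty set is not sufficient: P1 (Z9 <- Z4 -> Z1) has no collider blocking it and no conditioned non-collider, so it is open.
Try {Z4}:
  P1: blocked at fork node Z4 ∈ conditioning set.
{Z4} contains no descendant of Z9 and blocks every backdoor path.
No other singleton works — e.g. {Z7} leaves P1 open — so {Z4} is the unique smallest valid adjustment set.

{Z4}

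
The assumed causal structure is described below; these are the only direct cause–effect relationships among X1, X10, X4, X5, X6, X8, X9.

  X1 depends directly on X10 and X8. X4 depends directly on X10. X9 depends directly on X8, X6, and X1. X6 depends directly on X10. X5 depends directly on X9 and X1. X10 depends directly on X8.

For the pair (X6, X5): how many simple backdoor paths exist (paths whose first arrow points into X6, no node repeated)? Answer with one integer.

A backdoor path from X6 to X5 is any simple undirected path whose first edge points into X6 (i.e. leaves X6 via a parent).
Parents of X6: {X10}.
Enumerating:
  P1: X6 <- X10 <- X8 -> X1 -> X9 -> X5
  P2: X6 <- X10 <- X8 -> X1 -> X5
  P3: X6 <- X10 <- X8 -> X9 <- X1 -> X5
  P4: X6 <- X10 <- X8 -> X9 -> X5
  P5: X6 <- X10 -> X1 <- X8 -> X9 -> X5
  P6: X6 <- X10 -> X1 -> X9 -> X5
  P7: X6 <- X10 -> X1 -> X5
That exhausts the simple backdoor paths. Count: 7.

7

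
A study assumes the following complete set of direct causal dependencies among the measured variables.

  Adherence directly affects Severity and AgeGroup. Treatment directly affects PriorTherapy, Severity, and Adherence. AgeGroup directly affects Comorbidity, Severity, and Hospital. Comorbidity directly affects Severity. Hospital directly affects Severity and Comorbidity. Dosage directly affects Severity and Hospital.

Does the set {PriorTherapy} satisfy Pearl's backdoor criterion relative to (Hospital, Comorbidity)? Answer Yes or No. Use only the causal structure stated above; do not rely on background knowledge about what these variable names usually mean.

No

Backdoor paths from Hospital to Comorbidity (paths whose first edge points into Hospital):
  P1: Hospital <- AgeGroup <- Adherence <- Treatment -> Severity <- Comorbidity
  P2: Hospital <- AgeGroup <- Adherence -> Severity <- Comorbidity
  P3: Hospital <- AgeGroup -> Comorbidity
  P4: Hospital <- AgeGroup -> Severity <- Comorbidity
  P5: Hospital <- Dosage -> Severity <- Treatment -> Adherence -> AgeGroup -> Comorbidity
  P6: Hospital <- Dosage -> Severity <- Adherence -> AgeGroup -> Comorbidity
  P7: Hospital <- Dosage -> Severity <- AgeGroup -> Comorbidity
  P8: Hospital <- Dosage -> Severity <- Comorbidity
Condition 1 (no descendant of Hospital in the set): holds — descendants of Hospital are {Comorbidity, Severity}; none are in {PriorTherapy}.
Condition 2 (every backdoor path blocked by {PriorTherapy}):
  P1: blocked at collider Severity (neither it nor any descendant is in the conditioning set).
  P2: blocked at collider Severity (neither it nor any descendant is in the conditioning set).
  P3: open — no interior node is in the conditioning set.
  P4: blocked at collider Severity (neither it nor any descendant is in the conditioning set).
  P5: blocked at collider Severity (neither it nor any descendant is in the conditioning set).
  P6: blocked at collider Severity (neither it nor any descendant is in the conditioning set).
  P7: blocked at collider Severity (neither it nor any descendant is in the conditioning set).
  P8: blocked at collider Severity (neither it nor any descendant is in the conditioning set).
{PriorTherapy} does not satisfy the backdoor criterion.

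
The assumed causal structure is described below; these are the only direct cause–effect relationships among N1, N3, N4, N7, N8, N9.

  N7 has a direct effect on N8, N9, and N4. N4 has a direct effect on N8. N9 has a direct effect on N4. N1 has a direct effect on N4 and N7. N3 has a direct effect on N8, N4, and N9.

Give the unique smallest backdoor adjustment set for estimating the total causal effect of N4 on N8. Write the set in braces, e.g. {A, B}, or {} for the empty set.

{N3, N7}

Variables eligible for adjustment (non-descendants of N4, excluding N4 and N8): {N1, N3, N7, N9}.
Backdoor paths from N4 to N8:
  P1: N4 <- N1 -> N7 -> N9 <- N3 -> N8
  P2: N4 <- N1 -> N7 -> N8
  P3: N4 <- N7 -> N9 <- N3 -> N8
  P4: N4 <- N7 -> N8
  P5: N4 <- N3 -> N9 <- N7 -> N8
  P6: N4 <- N3 -> N8
  P7: N4 <- N9 <- N7 -> N8
  P8: N4 <- N9 <- N3 -> N8
The empty set is not sufficient: P2 (N4 <- N1 -> N7 -> N8) has no collider blocking it and no conditioned non-collider, so it is open.
Try {N3, N7}:
  P1: blocked at chain node N7 ∈ conditioning set.
  P2: blocked at chain node N7 ∈ conditioning set.
  P3: blocked at fork node N7 ∈ conditioning set.
  P4: blocked at fork node N7 ∈ conditioning set.
  P5: blocked at fork node N3 ∈ conditioning set.
  P6: blocked at fork node N3 ∈ conditioning set.
  P7: blocked at fork node N7 ∈ conditioning set.
  P8: blocked at fork node N3 ∈ conditioning set.
{N3, N7} contains no descendant of N4 and blocks every backdoor path.
Every element of {N3, N7} is needed (dropping N3 leaves P6 open; dropping N7 leaves P2 open), so no proper subset is valid.
Among all size-2 subsets of the eligible variables, only {N3, N7} blocks every backdoor path, so it is the unique smallest valid adjustment set.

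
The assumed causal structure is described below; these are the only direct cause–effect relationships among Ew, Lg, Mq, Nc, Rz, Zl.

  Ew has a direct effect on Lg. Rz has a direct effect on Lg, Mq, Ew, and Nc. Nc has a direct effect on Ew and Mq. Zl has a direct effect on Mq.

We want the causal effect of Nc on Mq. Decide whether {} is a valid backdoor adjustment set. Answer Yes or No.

No

Backdoor paths from Nc to Mq (paths whose first edge points into Nc):
  P1: Nc <- Rz -> Mq
Condition 1 (no descendant of Nc in the set): holds — descendants of Nc are {Ew, Lg, Mq}; none are in {}.
Condition 2 (every backdoor path blocked by {}):
  P1: open — no interior node is in the conditioning set.
{} does not satisfy the backdoor criterion.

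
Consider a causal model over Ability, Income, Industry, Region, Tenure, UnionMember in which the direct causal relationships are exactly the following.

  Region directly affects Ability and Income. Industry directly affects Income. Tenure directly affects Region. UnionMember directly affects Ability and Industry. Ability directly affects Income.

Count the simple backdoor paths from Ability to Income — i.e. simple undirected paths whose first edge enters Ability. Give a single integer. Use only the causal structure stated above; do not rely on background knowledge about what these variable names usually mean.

2

A backdoor path from Ability to Income is any simple undirected path whose first edge points into Ability (i.e. leaves Ability via a parent).
Parents of Ability: {Region, UnionMember}.
Enumerating:
  P1: Ability <- UnionMember -> Industry -> Income
  P2: Ability <- Region -> Income
That exhausts the simple backdoor paths. Count: 2.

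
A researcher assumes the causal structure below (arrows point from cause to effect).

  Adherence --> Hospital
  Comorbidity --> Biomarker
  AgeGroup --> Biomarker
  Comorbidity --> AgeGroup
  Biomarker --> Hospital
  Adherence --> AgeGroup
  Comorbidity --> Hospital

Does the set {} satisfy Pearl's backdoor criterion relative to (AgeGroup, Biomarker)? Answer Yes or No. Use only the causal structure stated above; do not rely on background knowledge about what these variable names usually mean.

No

Backdoor paths from AgeGroup to Biomarker (paths whose first edge points into AgeGroup):
  P1: AgeGroup <- Adherence -> Hospital <- Comorbidity -> Biomarker
  P2: AgeGroup <- Adherence -> Hospital <- Biomarker
  P3: AgeGroup <- Comorbidity -> Biomarker
  P4: AgeGroup <- Comorbidity -> Hospital <- Biomarker
Condition 1 (no descendant of AgeGroup in the set): holds — descendants of AgeGroup are {Biomarker, Hospital}; none are in {}.
Condition 2 (every backdoor path blocked by {}):
  P1: blocked at collider Hospital (neither it nor any descendant is in the conditioning set).
  P2: blocked at collider Hospital (neither it nor any descendant is in the conditioning set).
  P3: open — no interior node is in the conditioning set.
  P4: blocked at collider Hospital (neither it nor any descendant is in the conditioning set).
{} does not satisfy the backdoor criterion.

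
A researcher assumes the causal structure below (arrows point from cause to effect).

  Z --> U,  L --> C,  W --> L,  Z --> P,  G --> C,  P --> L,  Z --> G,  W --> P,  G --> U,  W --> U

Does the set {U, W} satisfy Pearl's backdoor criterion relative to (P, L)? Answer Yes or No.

Yes

Backdoor paths from P to L (paths whose first edge points into P):
  P1: P <- W -> L
  P2: P <- W -> U <- Z -> G -> C <- L
  P3: P <- W -> U <- G -> C <- L
  P4: P <- Z -> G -> C <- L
  P5: P <- Z -> G -> U <- W -> L
  P6: P <- Z -> U <- W -> L
  P7: P <- Z -> U <- G -> C <- L
Condition 1 (no descendant of P in the set): holds — descendants of P are {C, L}; none are in {U, W}.
Condition 2 (every backdoor path blocked by {U, W}):
  P1: blocked at fork node W ∈ conditioning set.
  P2: blocked at fork node W ∈ conditioning set.
  P3: blocked at fork node W ∈ conditioning set.
  P4: blocked at collider C (neither it nor any descendant is in the conditioning set).
  P5: blocked at fork node W ∈ conditioning set.
  P6: blocked at fork node W ∈ conditioning set.
  P7: blocked at collider C (neither it nor any descendant is in the conditioning set).
{U, W} satisfies the backdoor criterion.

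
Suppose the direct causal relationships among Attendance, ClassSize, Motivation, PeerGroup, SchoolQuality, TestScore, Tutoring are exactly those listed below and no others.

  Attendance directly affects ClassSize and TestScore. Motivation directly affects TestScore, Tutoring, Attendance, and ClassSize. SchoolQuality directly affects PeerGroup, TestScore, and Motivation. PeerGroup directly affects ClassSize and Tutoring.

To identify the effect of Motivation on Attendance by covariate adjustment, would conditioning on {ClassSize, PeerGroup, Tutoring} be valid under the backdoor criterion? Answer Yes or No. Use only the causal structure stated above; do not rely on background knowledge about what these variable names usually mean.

No

Backdoor paths from Motivation to Attendance (paths whose first edge points into Motivation):
  P1: Motivation <- SchoolQuality -> PeerGroup -> ClassSize <- Attendance
  P2: Motivation <- SchoolQuality -> TestScore <- Attendance
Condition 1 (no descendant of Motivation in the set): FAILS — ClassSize and Tutoring are descendants of Motivation.
Condition 2 (every backdoor path blocked by {ClassSize, PeerGroup, Tutoring}):
  P1: blocked at chain node PeerGroup ∈ conditioning set.
  P2: blocked at collider TestScore (neither it nor any descendant is in the conditioning set).
{ClassSize, PeerGroup, Tutoring} does not satisfy the backdoor criterion.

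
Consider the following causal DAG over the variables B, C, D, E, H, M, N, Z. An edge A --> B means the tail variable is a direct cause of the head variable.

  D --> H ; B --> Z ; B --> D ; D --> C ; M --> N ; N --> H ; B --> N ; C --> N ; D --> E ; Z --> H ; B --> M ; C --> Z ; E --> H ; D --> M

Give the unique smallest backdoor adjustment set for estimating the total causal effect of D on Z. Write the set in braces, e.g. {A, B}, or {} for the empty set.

Variables eligible for adjustment (non-descendants of D, excluding D and Z): {B}.
Backdoor paths from D to Z:
  P1: D <- B -> M -> N <- C -> Z
  P2: D <- B -> M -> N -> H <- Z
  P3: D <- B -> N <- C -> Z
  P4: D <- B -> N -> H <- Z
  P5: D <- B -> Z
The empty set is not sufficient: P5 (D <- B -> Z) has no collider blocking it and no conditioned non-collider, so it is open.
Try {B}:
  P1: blocked at fork node B ∈ conditioning set.
  P2: blocked at fork node B ∈ conditioning set.
  P3: blocked at fork node B ∈ conditioning set.
  P4: blocked at fork node B ∈ conditioning set.
  P5: blocked at fork node B ∈ conditioning set.
{B} contains no descendant of D and blocks every backdoor path.
{B} is the unique smallest valid adjustment set.

{B}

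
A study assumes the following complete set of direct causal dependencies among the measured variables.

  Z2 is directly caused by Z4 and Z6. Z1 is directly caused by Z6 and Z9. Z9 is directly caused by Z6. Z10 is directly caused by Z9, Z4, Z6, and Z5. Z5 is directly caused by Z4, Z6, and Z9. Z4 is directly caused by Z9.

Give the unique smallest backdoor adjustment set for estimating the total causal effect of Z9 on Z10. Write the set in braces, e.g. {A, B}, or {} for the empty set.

{Z6}

Variables eligible for adjustment (non-descendants of Z9, excluding Z9 and Z10): {Z6}.
Backdoor paths from Z9 to Z10:
  P1: Z9 <- Z6 -> Z5 <- Z4 -> Z10
  P2: Z9 <- Z6 -> Z5 -> Z10
  P3: Z9 <- Z6 -> Z2 <- Z4 -> Z5 -> Z10
  P4: Z9 <- Z6 -> Z2 <- Z4 -> Z10
  P5: Z9 <- Z6 -> Z10
The empty set is not sufficient: P2 (Z9 <- Z6 -> Z5 -> Z10) has no collider blocking it and no conditioned non-collider, so it is open.
Try {Z6}:
  P1: blocked at fork node Z6 ∈ conditioning set.
  P2: blocked at fork node Z6 ∈ conditioning set.
  P3: blocked at fork node Z6 ∈ conditioning set.
  P4: blocked at fork node Z6 ∈ conditioning set.
  P5: blocked at fork node Z6 ∈ conditioning set.
{Z6} contains no descendant of Z9 and blocks every backdoor path.
{Z6} is the unique smallest valid adjustment set.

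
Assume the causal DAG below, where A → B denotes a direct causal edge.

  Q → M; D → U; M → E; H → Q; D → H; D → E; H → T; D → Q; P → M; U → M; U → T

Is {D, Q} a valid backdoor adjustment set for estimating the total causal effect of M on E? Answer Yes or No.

Yes

Backdoor paths from M to E (paths whose first edge points into M):
  P1: M <- Q <- D -> E
  P2: M <- Q <- H <- D -> E
  P3: M <- Q <- H -> T <- U <- D -> E
  P4: M <- U <- D -> E
  P5: M <- U -> T <- H <- D -> E
  P6: M <- U -> T <- H -> Q <- D -> E
Condition 1 (no descendant of M in the set): holds — descendants of M are {E}; none are in {D, Q}.
Condition 2 (every backdoor path blocked by {D, Q}):
  P1: blocked at chain node Q ∈ conditioning set.
  P2: blocked at chain node Q ∈ conditioning set.
  P3: blocked at chain node Q ∈ conditioning set.
  P4: blocked at fork node D ∈ conditioning set.
  P5: blocked at collider T (neither it nor any descendant is in the conditioning set).
  P6: blocked at collider T (neither it nor any descendant is in the conditioning set).
{D, Q} satisfies the backdoor criterion.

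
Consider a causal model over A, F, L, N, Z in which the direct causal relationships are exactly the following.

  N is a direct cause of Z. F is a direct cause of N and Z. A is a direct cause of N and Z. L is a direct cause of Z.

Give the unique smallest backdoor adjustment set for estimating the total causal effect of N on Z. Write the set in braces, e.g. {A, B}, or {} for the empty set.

Variables eligible for adjustment (non-descendants of N, excluding N and Z): {A, F, L}.
Backdoor paths from N to Z:
  P1: N <- A -> Z
  P2: N <- F -> Z
The empty set is not sufficient: P1 (N <- A -> Z) has no collider blocking it and no conditioned non-collider, so it is open.
Try {A, F}:
  P1: blocked at fork node A ∈ conditioning set.
  P2: blocked at fork node F ∈ conditioning set.
{A, F} contains no descendant of N and blocks every backdoor path.
Every element of {A, F} is needed (dropping A leaves P1 open; dropping F leaves P2 open), so no proper subset is valid.
Among all size-2 subsets of the eligible variables, only {A, F} blocks every backdoor path, so it is the unique smallest valid adjustment set.

{A, F}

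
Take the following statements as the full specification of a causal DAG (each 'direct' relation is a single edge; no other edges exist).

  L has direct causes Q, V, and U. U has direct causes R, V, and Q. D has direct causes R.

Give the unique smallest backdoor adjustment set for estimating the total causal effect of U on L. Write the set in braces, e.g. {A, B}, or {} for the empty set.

Variables eligible for adjustment (non-descendants of U, excluding U and L): {D, Q, R, V}.
Backdoor paths from U to L:
  P1: U <- Q -> L
  P2: U <- V -> L
The empty set is not sufficient: P1 (U <- Q -> L) has no collider blocking it and no conditioned non-collider, so it is open.
Try {Q, V}:
  P1: blocked at fork node Q ∈ conditioning set.
  P2: blocked at fork node V ∈ conditioning set.
{Q, V} contains no descendant of U and blocks every backdoor path.
Every element of {Q, V} is needed (dropping Q leaves P1 open; dropping V leaves P2 open), so no proper subset is valid.
Among all size-2 subsets of the eligible variables, only {Q, V} blocks every backdoor path, so it is the unique smallest valid adjustment set.

{Q, V}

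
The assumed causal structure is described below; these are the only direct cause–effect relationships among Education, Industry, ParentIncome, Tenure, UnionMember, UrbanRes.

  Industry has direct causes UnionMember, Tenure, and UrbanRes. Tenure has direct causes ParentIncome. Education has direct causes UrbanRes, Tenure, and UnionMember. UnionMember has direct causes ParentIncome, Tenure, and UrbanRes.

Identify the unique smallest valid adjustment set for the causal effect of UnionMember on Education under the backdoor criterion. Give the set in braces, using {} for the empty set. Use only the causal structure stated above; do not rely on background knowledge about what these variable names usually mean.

Variables eligible for adjustment (non-descendants of UnionMember, excluding UnionMember and Education): {ParentIncome, Tenure, UrbanRes}.
Backdoor paths from UnionMember to Education:
  P1: UnionMember <- ParentIncome -> Tenure -> Industry <- UrbanRes -> Education
  P2: UnionMember <- ParentIncome -> Tenure -> Education
  P3: UnionMember <- Tenure -> Industry <- UrbanRes -> Education
  P4: UnionMember <- Tenure -> Education
  P5: UnionMember <- UrbanRes -> Industry <- Tenure -> Education
  P6: UnionMember <- UrbanRes -> Education
The empty set is not sufficient: P2 (UnionMember <- ParentIncome -> Tenure -> Education) has no collider blocking it and no conditioned non-collider, so it is open.
Try {Tenure, UrbanRes}:
  P1: blocked at chain node Tenure ∈ conditioning set.
  P2: blocked at chain node Tenure ∈ conditioning set.
  P3: blocked at fork node Tenure ∈ conditioning set.
  P4: blocked at fork node Tenure ∈ conditioning set.
  P5: blocked at fork node UrbanRes ∈ conditioning set.
  P6: blocked at fork node UrbanRes ∈ conditioning set.
{Tenure, UrbanRes} contains no descendant of UnionMember and blocks every backdoor path.
Every element of {Tenure, UrbanRes} is needed (dropping Tenure leaves P2 open; dropping UrbanRes leaves P6 open), so no proper subset is valid.
Among all size-2 subsets of the eligible variables, only {Tenure, UrbanRes} blocks every backdoor path, so it is the unique smallest valid adjustment set.

{Tenure, UrbanRes}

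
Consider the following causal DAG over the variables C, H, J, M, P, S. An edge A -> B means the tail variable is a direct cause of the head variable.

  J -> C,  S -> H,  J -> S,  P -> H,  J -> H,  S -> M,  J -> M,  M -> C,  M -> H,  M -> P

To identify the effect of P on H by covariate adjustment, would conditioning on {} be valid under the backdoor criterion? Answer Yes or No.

No

Backdoor paths from P to H (paths whose first edge points into P):
  P1: P <- M <- J -> S -> H
  P2: P <- M <- J -> H
  P3: P <- M <- S <- J -> H
  P4: P <- M <- S -> H
  P5: P <- M -> C <- J -> S -> H
  P6: P <- M -> C <- J -> H
  P7: P <- M -> H
Condition 1 (no descendant of P in the set): holds — descendants of P are {H}; none are in {}.
Condition 2 (every backdoor path blocked by {}):
  P1: open — no interior node is in the conditioning set.
  P2: open — no interior node is in the conditioning set.
  P3: open — no interior node is in the conditioning set.
  P4: open — no interior node is in the conditioning set.
  P5: blocked at collider C (neither it nor any descendant is in the conditioning set).
  P6: blocked at collider C (neither it nor any descendant is in the conditioning set).
  P7: open — no interior node is in the conditioning set.
{} does not satisfy the backdoor criterion.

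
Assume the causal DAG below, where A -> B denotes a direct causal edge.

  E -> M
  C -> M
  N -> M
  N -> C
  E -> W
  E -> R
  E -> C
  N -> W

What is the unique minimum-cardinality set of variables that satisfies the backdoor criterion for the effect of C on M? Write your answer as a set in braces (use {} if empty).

{E, N}

Variables eligible for adjustment (non-descendants of C, excluding C and M): {E, N, R, W}.
Backdoor paths from C to M:
  P1: C <- N -> W <- E -> M
  P2: C <- N -> M
  P3: C <- E -> W <- N -> M
  P4: C <- E -> M
The empty set is not sufficient: P2 (C <- N -> M) has no collider blocking it and no conditioned non-collider, so it is open.
Try {E, N}:
  P1: blocked at fork node N ∈ conditioning set.
  P2: blocked at fork node N ∈ conditioning set.
  P3: blocked at fork node E ∈ conditioning set.
  P4: blocked at fork node E ∈ conditioning set.
{E, N} contains no descendant of C and blocks every backdoor path.
Every element of {E, N} is needed (dropping E leaves P4 open; dropping N leaves P2 open), so no proper subset is valid.
Among all size-2 subsets of the eligible variables, only {E, N} blocks every backdoor path, so it is the unique smallest valid adjustment set.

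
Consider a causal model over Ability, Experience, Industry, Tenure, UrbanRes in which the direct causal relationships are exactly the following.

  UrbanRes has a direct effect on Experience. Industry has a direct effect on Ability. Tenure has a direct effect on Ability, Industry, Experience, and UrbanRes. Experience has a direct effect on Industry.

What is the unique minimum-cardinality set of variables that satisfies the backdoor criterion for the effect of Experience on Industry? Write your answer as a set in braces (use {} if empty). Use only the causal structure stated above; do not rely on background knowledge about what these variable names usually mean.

{Tenure}

Variables eligible for adjustment (non-descendants of Experience, excluding Experience and Industry): {Tenure, UrbanRes}.
Backdoor paths from Experience to Industry:
  P1: Experience <- Tenure -> Industry
  P2: Experience <- Tenure -> Ability <- Industry
  P3: Experience <- UrbanRes <- Tenure -> Industry
  P4: Experience <- UrbanRes <- Tenure -> Ability <- Industry
The empty set is not sufficient: P1 (Experience <- Tenure -> Industry) has no collider blocking it and no conditioned non-collider, so it is open.
Try {Tenure}:
  P1: blocked at fork node Tenure ∈ conditioning set.
  P2: blocked at fork node Tenure ∈ conditioning set.
  P3: blocked at fork node Tenure ∈ conditioning set.
  P4: blocked at fork node Tenure ∈ conditioning set.
{Tenure} contains no descendant of Experience and blocks every backdoor path.
No other singleton works — e.g. {UrbanRes} leaves P1 open — so {Tenure} is the unique smallest valid adjustment set.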